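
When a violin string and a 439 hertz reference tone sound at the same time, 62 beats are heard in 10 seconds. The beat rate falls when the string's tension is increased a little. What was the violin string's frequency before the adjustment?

432.8 Hz

Beat frequency = 62/10 = 6.2 Hz.
|f − 439| = 6.2, so the violin string was at either 432.8 Hz or 445.2 Hz.
Higher tension means higher frequency; the adjustment raises the violin string's frequency.
The beat rate fell, so the adjustment moved the violin string toward 439 Hz — it must have started below the reference.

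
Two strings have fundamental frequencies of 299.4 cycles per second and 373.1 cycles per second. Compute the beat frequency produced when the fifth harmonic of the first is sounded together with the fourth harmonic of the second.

4.6 Hz

Fifth harmonic of the first: 5·299.4 = 1497.0 Hz.
Fourth harmonic of the second: 4·373.1 = 1492.4 Hz.
f_beat = |1497.0 − 1492.4| = 4.6 Hz.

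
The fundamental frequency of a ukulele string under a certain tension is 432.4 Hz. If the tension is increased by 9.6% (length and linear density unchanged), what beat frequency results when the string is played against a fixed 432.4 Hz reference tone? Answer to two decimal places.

20.28 Hz

For a string, f ∝ √T, so the new frequency is 432.4·√1.096 = 452.6796 Hz.
f_beat = |452.6796 − 432.4| = 20.28 Hz.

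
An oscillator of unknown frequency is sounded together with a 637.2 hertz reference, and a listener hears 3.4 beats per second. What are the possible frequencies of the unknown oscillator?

633.8 Hz or 640.6 Hz

|f − 637.2| = 3.4, so f = 637.2 ± 3.4.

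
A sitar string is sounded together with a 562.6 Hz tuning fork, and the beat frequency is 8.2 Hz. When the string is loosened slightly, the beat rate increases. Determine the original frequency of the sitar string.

554.4 Hz

|f − 562.6| = 8.2, so the sitar string was at either 554.4 Hz or 570.8 Hz.
Reducing tension lowers a string's frequency; the adjustment lowers the sitar string's frequency.
The beat rate rose, so the adjustment moved the sitar string further from 562.6 Hz — it was already below the reference.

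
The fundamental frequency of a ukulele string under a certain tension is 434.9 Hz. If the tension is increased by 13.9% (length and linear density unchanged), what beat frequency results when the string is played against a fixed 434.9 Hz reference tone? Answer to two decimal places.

For a string, f ∝ √T, so the new frequency is 434.9·√1.139 = 464.1424 Hz.
f_beat = |464.1424 − 434.9| = 29.24 Hz.

29.24 Hz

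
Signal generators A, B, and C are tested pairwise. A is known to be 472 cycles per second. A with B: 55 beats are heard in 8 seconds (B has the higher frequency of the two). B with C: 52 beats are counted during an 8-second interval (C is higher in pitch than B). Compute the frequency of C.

485.375 Hz

A–B: Beat frequency = 55/8 = 6.875 Hz.
B is above A, so f_B = 472 + 6.875 = 478.875 Hz.
B–C: Beat frequency = 52/8 = 6.5 Hz.
C is above B, so f_C = 478.875 + 6.5 = 485.375 Hz.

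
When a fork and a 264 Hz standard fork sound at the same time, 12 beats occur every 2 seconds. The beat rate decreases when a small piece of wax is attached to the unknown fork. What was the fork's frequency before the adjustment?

Beat frequency = 12/2 = 6 Hz.
|f − 264| = 6, so the fork was at either 258 Hz or 270 Hz.
Loading a fork with wax lowers its frequency; the adjustment lowers the fork's frequency.
The beat rate fell, so the adjustment moved the fork toward 264 Hz — it must have started above the reference.

270 Hz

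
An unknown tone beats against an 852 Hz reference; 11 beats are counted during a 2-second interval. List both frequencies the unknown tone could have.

Beat frequency = 11/2 = 5.5 Hz.
|f − 852| = 5.5, so f = 852 ± 5.5.

846.5 Hz or 857.5 Hz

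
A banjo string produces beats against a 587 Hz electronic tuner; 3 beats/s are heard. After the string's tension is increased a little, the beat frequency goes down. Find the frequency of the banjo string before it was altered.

584 Hz

|f − 587| = 3, so the banjo string was at either 584 Hz or 590 Hz.
Higher tension means higher frequency; the adjustment raises the banjo string's frequency.
The beat rate fell, so the adjustment moved the banjo string toward 587 Hz — it must have started below the reference.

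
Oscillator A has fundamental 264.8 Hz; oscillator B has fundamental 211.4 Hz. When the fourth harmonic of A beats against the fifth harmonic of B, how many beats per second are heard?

2.2 Hz

Fourth harmonic of the first: 4·264.8 = 1059.2 Hz.
Fifth harmonic of the second: 5·211.4 = 1057.0 Hz.
f_beat = |1059.2 − 1057.0| = 2.2 Hz.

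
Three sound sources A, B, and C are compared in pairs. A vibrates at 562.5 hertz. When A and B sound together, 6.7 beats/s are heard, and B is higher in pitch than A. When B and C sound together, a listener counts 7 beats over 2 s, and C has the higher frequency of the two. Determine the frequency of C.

572.7 Hz

B is above A, so f_B = 562.5 + 6.7 = 569.2 Hz.
B–C: Beat frequency = 7/2 = 3.5 Hz.
C is above B, so f_C = 569.2 + 3.5 = 572.7 Hz.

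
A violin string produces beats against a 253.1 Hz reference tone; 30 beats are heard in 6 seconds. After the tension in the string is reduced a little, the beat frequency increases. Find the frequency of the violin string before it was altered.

248.1 Hz

Beat frequency = 30/6 = 5 Hz.
|f − 253.1| = 5, so the violin string was at either 248.1 Hz or 258.1 Hz.
Lower tension means lower frequency; the adjustment lowers the violin string's frequency.
The beat rate rose, so the adjustment moved the violin string further from 253.1 Hz — it was already below the reference.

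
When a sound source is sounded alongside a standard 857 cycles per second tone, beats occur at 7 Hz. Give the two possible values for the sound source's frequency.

|f − 857| = 7, so f = 857 ± 7.

850 Hz or 864 Hz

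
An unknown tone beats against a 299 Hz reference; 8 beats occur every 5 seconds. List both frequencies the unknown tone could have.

Beat frequency = 8/5 = 1.6 Hz.
|f − 299| = 1.6, so f = 299 ± 1.6.

297.4 Hz or 300.6 Hz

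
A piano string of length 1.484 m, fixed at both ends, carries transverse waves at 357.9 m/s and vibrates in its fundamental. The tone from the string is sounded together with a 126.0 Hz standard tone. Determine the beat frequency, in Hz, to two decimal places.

5.41 Hz

For a string fixed at both ends, f_n = n·v/(2L) = 1·357.9/(2·1.484) = 120.5863 Hz.
f_beat = |120.5863 − 126.0| = 5.41 Hz.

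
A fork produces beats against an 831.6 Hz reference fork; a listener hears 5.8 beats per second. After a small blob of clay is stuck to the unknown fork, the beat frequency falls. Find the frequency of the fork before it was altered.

|f − 831.6| = 5.8, so the fork was at either 825.8 Hz or 837.4 Hz.
Adding mass to a fork lowers its frequency; the adjustment lowers the fork's frequency.
The beat rate fell, so the adjustment moved the fork toward 831.6 Hz — it must have started above the reference.

837.4 Hz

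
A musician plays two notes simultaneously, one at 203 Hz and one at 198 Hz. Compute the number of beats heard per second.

5 Hz

Beats arise from superposition of two nearby frequencies; the beat rate is |f₁ − f₂|.
|203 − 198| = 5 Hz.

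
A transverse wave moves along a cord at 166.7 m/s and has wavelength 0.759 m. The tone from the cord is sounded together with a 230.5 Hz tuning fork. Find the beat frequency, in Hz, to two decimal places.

Source frequency f = v/λ = 166.7/0.759 = 219.6311 Hz.
f_beat = |219.6311 − 230.5| = 10.87 Hz.

10.87 Hz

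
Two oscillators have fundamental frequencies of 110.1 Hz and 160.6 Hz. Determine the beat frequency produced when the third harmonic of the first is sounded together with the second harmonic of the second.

9.1 Hz

Third harmonic of the first: 3·110.1 = 330.3 Hz.
Second harmonic of the second: 2·160.6 = 321.2 Hz.
f_beat = |330.3 − 321.2| = 9.1 Hz.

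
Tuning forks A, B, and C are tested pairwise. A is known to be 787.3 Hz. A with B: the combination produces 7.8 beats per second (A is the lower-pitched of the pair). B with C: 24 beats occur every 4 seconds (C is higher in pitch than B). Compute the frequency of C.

B is above A, so f_B = 787.3 + 7.8 = 795.1 Hz.
B–C: Beat frequency = 24/4 = 6 Hz.
C is above B, so f_C = 795.1 + 6 = 801.1 Hz.

801.1 Hz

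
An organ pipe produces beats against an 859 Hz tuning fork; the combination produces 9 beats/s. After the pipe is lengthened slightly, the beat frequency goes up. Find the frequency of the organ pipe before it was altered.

|f − 859| = 9, so the organ pipe was at either 850 Hz or 868 Hz.
A longer pipe has a lower fundamental; the adjustment lowers the organ pipe's frequency.
The beat rate rose, so the adjustment moved the organ pipe further from 859 Hz — it was already below the reference.

850 Hz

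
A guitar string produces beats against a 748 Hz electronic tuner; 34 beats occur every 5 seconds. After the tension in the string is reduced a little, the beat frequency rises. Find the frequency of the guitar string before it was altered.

Beat frequency = 34/5 = 6.8 Hz.
|f − 748| = 6.8, so the guitar string was at either 741.2 Hz or 754.8 Hz.
Lower tension means lower frequency; the adjustment lowers the guitar string's frequency.
The beat rate rose, so the adjustment moved the guitar string further from 748 Hz — it was already below the reference.

741.2 Hz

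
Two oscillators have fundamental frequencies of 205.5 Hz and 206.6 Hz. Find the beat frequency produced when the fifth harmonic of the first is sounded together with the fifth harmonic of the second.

5.5 Hz

Fifth harmonic of the first: 5·205.5 = 1027.5 Hz.
Fifth harmonic of the second: 5·206.6 = 1033.0 Hz.
f_beat = |1027.5 − 1033.0| = 5.5 Hz.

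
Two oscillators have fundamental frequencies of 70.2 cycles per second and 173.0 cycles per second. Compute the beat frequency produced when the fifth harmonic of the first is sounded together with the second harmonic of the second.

Fifth harmonic of the first: 5·70.2 = 351.0 Hz.
Second harmonic of the second: 2·173.0 = 346.0 Hz.
f_beat = |351.0 − 346.0| = 5.0 Hz.

5.0 Hz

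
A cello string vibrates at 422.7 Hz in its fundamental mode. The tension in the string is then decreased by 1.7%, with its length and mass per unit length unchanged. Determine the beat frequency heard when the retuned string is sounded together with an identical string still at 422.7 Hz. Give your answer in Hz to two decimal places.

3.61 Hz

For a string, f ∝ √T, so the new frequency is 422.7·√0.983 = 419.0916 Hz.
f_beat = |419.0916 − 422.7| = 3.61 Hz.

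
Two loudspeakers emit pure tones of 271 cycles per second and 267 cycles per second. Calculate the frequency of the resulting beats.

4 Hz

f_beat = |f₁ − f₂|.
|271 − 267| = 4 Hz.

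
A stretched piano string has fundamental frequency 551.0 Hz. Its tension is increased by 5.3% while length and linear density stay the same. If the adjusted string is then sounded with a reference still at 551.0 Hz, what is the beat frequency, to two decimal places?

For a string, f ∝ √T, so the new frequency is 551.0·√1.053 = 565.4130 Hz.
f_beat = |565.4130 − 551.0| = 14.41 Hz.

14.41 Hz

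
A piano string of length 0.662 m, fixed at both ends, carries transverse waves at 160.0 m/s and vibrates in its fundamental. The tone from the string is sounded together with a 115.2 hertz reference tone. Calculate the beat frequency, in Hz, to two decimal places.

For a string fixed at both ends, f_n = n·v/(2L) = 1·160.0/(2·0.662) = 120.8459 Hz.
f_beat = |120.8459 − 115.2| = 5.65 Hz.

5.65 Hz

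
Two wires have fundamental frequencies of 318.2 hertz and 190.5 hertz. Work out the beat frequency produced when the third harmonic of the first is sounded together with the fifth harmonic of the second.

2.1 Hz

Third harmonic of the first: 3·318.2 = 954.6 Hz.
Fifth harmonic of the second: 5·190.5 = 952.5 Hz.
f_beat = |954.6 − 952.5| = 2.1 Hz.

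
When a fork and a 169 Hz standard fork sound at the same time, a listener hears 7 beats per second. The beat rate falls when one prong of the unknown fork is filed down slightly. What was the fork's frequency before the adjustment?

|f − 169| = 7, so the fork was at either 162 Hz or 176 Hz.
Filing a prong removes mass and raises the fork's frequency; the adjustment raises the fork's frequency.
The beat rate fell, so the adjustment moved the fork toward 169 Hz — it must have started below the reference.

162 Hz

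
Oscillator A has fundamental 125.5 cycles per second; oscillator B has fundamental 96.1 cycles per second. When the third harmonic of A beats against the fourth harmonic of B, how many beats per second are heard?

7.9 Hz

Third harmonic of the first: 3·125.5 = 376.5 Hz.
Fourth harmonic of the second: 4·96.1 = 384.4 Hz.
f_beat = |376.5 − 384.4| = 7.9 Hz.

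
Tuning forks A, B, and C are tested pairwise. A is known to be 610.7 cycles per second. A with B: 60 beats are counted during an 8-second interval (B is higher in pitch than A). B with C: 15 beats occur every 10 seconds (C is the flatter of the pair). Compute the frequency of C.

A–B: Beat frequency = 60/8 = 7.5 Hz.
B is above A, so f_B = 610.7 + 7.5 = 618.2 Hz.
B–C: Beat frequency = 15/10 = 1.5 Hz.
C is below B, so f_C = 618.2 − 1.5 = 616.7 Hz.

616.7 Hz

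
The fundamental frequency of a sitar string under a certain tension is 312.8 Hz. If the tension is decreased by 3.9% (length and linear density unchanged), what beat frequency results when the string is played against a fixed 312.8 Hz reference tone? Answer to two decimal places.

6.16 Hz

For a string, f ∝ √T, so the new frequency is 312.8·√0.961 = 306.6397 Hz.
f_beat = |306.6397 − 312.8| = 6.16 Hz.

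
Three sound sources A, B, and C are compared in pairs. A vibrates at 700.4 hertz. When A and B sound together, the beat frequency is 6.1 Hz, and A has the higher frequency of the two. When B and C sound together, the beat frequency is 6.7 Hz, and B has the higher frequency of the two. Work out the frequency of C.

B is below A, so f_B = 700.4 − 6.1 = 694.3 Hz.
C is below B, so f_C = 694.3 − 6.7 = 687.6 Hz.

687.6 Hz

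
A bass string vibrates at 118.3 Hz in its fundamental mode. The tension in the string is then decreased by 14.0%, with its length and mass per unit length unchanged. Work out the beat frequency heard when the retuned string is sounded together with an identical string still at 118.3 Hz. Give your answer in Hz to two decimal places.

8.59 Hz

For a string, f ∝ √T, so the new frequency is 118.3·√0.860 = 109.7069 Hz.
f_beat = |109.7069 − 118.3| = 8.59 Hz.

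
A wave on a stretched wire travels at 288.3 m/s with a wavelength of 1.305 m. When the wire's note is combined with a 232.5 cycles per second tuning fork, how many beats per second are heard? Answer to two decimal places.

Source frequency f = v/λ = 288.3/1.305 = 220.9195 Hz.
f_beat = |220.9195 − 232.5| = 11.58 Hz.

11.58 Hz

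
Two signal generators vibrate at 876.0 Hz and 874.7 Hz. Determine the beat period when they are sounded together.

0.769 s

f_beat = |876.0 − 874.7| = 1.3 Hz.
Beat period T = 1 / f_beat = 1 / 1.3 s.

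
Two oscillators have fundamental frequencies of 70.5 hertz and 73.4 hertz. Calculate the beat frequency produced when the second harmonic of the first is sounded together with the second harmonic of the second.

Second harmonic of the first: 2·70.5 = 141.0 Hz.
Second harmonic of the second: 2·73.4 = 146.8 Hz.
f_beat = |141.0 − 146.8| = 5.8 Hz.

5.8 Hz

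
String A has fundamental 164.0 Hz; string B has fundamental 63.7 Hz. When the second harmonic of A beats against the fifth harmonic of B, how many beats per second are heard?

9.5 Hz

Second harmonic of the first: 2·164.0 = 328.0 Hz.
Fifth harmonic of the second: 5·63.7 = 318.5 Hz.
f_beat = |328.0 − 318.5| = 9.5 Hz.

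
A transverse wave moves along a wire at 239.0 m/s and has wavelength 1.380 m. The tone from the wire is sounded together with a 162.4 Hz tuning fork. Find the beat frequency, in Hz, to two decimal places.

Source frequency f = v/λ = 239.0/1.380 = 173.1884 Hz.
f_beat = |173.1884 − 162.4| = 10.79 Hz.

10.79 Hz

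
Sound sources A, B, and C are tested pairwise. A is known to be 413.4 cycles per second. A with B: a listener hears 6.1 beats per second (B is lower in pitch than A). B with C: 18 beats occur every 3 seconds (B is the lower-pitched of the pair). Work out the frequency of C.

413.3 Hz

B is below A, so f_B = 413.4 − 6.1 = 407.3 Hz.
B–C: Beat frequency = 18/3 = 6 Hz.
C is above B, so f_C = 407.3 + 6 = 413.3 Hz.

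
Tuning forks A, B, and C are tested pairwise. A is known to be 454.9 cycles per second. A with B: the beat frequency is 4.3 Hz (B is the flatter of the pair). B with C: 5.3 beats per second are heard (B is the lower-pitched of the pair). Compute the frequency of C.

B is below A, so f_B = 454.9 − 4.3 = 450.6 Hz.
C is above B, so f_C = 450.6 + 5.3 = 455.9 Hz.

455.9 Hz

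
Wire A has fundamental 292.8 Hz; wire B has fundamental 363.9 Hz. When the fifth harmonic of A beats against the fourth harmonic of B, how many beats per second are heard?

Fifth harmonic of the first: 5·292.8 = 1464.0 Hz.
Fourth harmonic of the second: 4·363.9 = 1455.6 Hz.
f_beat = |1464.0 − 1455.6| = 8.4 Hz.

8.4 Hz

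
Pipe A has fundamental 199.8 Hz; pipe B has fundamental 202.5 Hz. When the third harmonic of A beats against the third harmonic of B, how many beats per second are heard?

Third harmonic of the first: 3·199.8 = 599.4 Hz.
Third harmonic of the second: 3·202.5 = 607.5 Hz.
f_beat = |599.4 − 607.5| = 8.1 Hz.

8.1 Hz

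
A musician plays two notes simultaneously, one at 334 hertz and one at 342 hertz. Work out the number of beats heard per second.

Beats arise from superposition of two nearby frequencies; the beat rate is |f₁ − f₂|.
|334 − 342| = 8 Hz.

8 Hz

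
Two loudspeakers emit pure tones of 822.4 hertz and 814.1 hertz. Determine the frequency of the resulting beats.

Beats arise from superposition of two nearby frequencies; the beat rate is |f₁ − f₂|.
|822.4 − 814.1| = 8.3 Hz.

8.3 Hz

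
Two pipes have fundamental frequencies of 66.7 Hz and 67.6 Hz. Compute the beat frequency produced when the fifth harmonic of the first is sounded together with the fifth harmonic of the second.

Fifth harmonic of the first: 5·66.7 = 333.5 Hz.
Fifth harmonic of the second: 5·67.6 = 338.0 Hz.
f_beat = |333.5 − 338.0| = 4.5 Hz.

4.5 Hz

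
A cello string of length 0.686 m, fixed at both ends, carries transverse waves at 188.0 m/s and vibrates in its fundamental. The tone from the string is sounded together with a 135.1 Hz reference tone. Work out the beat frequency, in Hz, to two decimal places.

For a string fixed at both ends, f_n = n·v/(2L) = 1·188.0/(2·0.686) = 137.0262 Hz.
f_beat = |137.0262 − 135.1| = 1.93 Hz.

1.93 Hz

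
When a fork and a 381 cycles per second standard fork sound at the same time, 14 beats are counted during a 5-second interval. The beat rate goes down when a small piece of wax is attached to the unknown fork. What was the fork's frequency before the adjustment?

383.8 Hz

Beat frequency = 14/5 = 2.8 Hz.
|f − 381| = 2.8, so the fork was at either 378.2 Hz or 383.8 Hz.
Loading a fork with wax lowers its frequency; the adjustment lowers the fork's frequency.
The beat rate fell, so the adjustment moved the fork toward 381 Hz — it must have started above the reference.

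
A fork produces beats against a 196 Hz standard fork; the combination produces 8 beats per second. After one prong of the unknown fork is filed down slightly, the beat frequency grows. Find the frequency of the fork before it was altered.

|f − 196| = 8, so the fork was at either 188 Hz or 204 Hz.
Filing a prong removes mass and raises the fork's frequency; the adjustment raises the fork's frequency.
The beat rate rose, so the adjustment moved the fork further from 196 Hz — it was already above the reference.

204 Hz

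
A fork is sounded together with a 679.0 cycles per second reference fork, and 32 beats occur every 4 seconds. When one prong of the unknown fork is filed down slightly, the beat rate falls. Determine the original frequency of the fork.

671 Hz

Beat frequency = 32/4 = 8 Hz.
|f − 679.0| = 8, so the fork was at either 671 Hz or 687 Hz.
Filing a prong removes mass and raises the fork's frequency; the adjustment raises the fork's frequency.
The beat rate fell, so the adjustment moved the fork toward 679.0 Hz — it must have started below the reference.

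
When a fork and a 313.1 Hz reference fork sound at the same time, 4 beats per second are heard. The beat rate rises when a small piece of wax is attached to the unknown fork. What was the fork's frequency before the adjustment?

|f − 313.1| = 4, so the fork was at either 309.1 Hz or 317.1 Hz.
Loading a fork with wax lowers its frequency; the adjustment lowers the fork's frequency.
The beat rate rose, so the adjustment moved the fork further from 313.1 Hz — it was already below the reference.

309.1 Hz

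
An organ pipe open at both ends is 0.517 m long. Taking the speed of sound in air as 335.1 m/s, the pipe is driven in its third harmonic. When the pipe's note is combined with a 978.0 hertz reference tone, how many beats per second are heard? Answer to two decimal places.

Open pipe: f_n = n·v/(2L) = 3·335.1/(2·0.517) = 972.2437 Hz.
f_beat = |972.2437 − 978.0| = 5.76 Hz.

5.76 Hz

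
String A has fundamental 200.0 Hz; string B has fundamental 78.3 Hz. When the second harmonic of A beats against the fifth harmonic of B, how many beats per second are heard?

Second harmonic of the first: 2·200.0 = 400.0 Hz.
Fifth harmonic of the second: 5·78.3 = 391.5 Hz.
f_beat = |400.0 − 391.5| = 8.5 Hz.

8.5 Hz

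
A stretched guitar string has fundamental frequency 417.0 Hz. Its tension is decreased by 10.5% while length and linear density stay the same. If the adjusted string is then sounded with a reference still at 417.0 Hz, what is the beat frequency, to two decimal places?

For a string, f ∝ √T, so the new frequency is 417.0·√0.895 = 394.5005 Hz.
f_beat = |394.5005 − 417.0| = 22.50 Hz.

22.50 Hz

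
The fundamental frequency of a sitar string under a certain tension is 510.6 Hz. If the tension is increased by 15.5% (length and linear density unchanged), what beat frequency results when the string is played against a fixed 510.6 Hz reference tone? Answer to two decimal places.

38.15 Hz

For a string, f ∝ √T, so the new frequency is 510.6·√1.155 = 548.7465 Hz.
f_beat = |548.7465 − 510.6| = 38.15 Hz.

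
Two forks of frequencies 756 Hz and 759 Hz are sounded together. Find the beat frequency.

3 Hz

Beats arise from superposition of two nearby frequencies; the beat rate is |f₁ − f₂|.
|756 − 759| = 3 Hz.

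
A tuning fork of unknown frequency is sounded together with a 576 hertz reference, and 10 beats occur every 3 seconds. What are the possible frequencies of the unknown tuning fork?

Beat frequency = 10/3 = 3.3333 Hz.
|f − 576| = 3.3333, so f = 576 ± 3.3333.

572.6667 Hz or 579.3333 Hz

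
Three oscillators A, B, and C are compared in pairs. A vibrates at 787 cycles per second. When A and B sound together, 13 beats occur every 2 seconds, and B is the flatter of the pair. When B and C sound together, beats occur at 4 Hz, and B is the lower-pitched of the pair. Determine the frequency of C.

A–B: Beat frequency = 13/2 = 6.5 Hz.
B is below A, so f_B = 787 − 6.5 = 780.5 Hz.
C is above B, so f_C = 780.5 + 4 = 784.5 Hz.

784.5 Hz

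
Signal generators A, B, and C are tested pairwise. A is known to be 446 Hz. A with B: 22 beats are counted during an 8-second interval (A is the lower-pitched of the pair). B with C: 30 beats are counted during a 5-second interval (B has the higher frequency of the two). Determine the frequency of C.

442.75 Hz

A–B: Beat frequency = 22/8 = 2.75 Hz.
B is above A, so f_B = 446 + 2.75 = 448.75 Hz.
B–C: Beat frequency = 30/5 = 6 Hz.
C is below B, so f_C = 448.75 − 6 = 442.75 Hz.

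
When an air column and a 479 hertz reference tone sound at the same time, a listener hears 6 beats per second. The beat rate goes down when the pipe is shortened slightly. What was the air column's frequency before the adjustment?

|f − 479| = 6, so the air column was at either 473 Hz or 485 Hz.
A shorter pipe has a higher fundamental; the adjustment raises the air column's frequency.
The beat rate fell, so the adjustment moved the air column toward 479 Hz — it must have started below the reference.

473 Hz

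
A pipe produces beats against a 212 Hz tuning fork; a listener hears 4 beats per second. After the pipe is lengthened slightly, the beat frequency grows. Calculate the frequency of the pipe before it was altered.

208 Hz

|f − 212| = 4, so the pipe was at either 208 Hz or 216 Hz.
A longer pipe has a lower fundamental; the adjustment lowers the pipe's frequency.
The beat rate rose, so the adjustment moved the pipe further from 212 Hz — it was already below the reference.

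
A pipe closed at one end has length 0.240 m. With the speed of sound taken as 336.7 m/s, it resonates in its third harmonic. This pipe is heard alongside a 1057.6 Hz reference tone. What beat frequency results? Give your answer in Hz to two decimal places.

5.41 Hz

Closed pipe (odd harmonics): f_n = n·v/(4L) = 3·336.7/(4·0.240) = 1052.1875 Hz.
f_beat = |1052.1875 − 1057.6| = 5.41 Hz.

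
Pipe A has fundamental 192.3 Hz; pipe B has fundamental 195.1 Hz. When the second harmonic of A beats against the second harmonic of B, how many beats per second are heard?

Second harmonic of the first: 2·192.3 = 384.6 Hz.
Second harmonic of the second: 2·195.1 = 390.2 Hz.
f_beat = |384.6 − 390.2| = 5.6 Hz.

5.6 Hz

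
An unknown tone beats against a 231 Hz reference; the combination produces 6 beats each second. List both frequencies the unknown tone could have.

|f − 231| = 6, so f = 231 ± 6.

225 Hz or 237 Hz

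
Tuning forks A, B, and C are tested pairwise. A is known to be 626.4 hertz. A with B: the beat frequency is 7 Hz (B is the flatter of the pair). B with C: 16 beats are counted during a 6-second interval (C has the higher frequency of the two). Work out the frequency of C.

622.0667 Hz

B is below A, so f_B = 626.4 − 7 = 619.4 Hz.
B–C: Beat frequency = 16/6 = 2.6667 Hz.
C is above B, so f_C = 619.4 + 2.6667 = 622.0667 Hz.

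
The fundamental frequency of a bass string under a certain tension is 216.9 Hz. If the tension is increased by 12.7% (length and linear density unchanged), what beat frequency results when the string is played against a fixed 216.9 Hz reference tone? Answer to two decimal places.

13.36 Hz

For a string, f ∝ √T, so the new frequency is 216.9·√1.127 = 230.2616 Hz.
f_beat = |230.2616 − 216.9| = 13.36 Hz.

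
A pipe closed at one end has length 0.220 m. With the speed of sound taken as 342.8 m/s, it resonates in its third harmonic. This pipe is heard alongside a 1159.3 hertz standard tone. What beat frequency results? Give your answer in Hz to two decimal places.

9.34 Hz

Closed pipe (odd harmonics): f_n = n·v/(4L) = 3·342.8/(4·0.220) = 1168.6364 Hz.
f_beat = |1168.6364 − 1159.3| = 9.34 Hz.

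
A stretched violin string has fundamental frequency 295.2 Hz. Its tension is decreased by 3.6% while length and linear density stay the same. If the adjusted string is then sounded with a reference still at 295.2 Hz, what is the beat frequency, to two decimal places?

For a string, f ∝ √T, so the new frequency is 295.2·√0.964 = 289.8377 Hz.
f_beat = |289.8377 − 295.2| = 5.36 Hz.

5.36 Hz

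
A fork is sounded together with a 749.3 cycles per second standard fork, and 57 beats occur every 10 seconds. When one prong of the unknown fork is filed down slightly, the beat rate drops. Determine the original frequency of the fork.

Beat frequency = 57/10 = 5.7 Hz.
|f − 749.3| = 5.7, so the fork was at either 743.6 Hz or 755 Hz.
Filing a prong removes mass and raises the fork's frequency; the adjustment raises the fork's frequency.
The beat rate fell, so the adjustment moved the fork toward 749.3 Hz — it must have started below the reference.

743.6 Hz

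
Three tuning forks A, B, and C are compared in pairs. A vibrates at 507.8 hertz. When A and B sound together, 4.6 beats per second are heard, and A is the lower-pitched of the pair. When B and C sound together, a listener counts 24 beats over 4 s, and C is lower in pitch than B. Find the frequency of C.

B is above A, so f_B = 507.8 + 4.6 = 512.4 Hz.
B–C: Beat frequency = 24/4 = 6 Hz.
C is below B, so f_C = 512.4 − 6 = 506.4 Hz.

506.4 Hz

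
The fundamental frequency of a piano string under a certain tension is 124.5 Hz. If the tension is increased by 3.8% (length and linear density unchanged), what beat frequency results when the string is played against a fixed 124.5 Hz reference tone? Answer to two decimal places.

For a string, f ∝ √T, so the new frequency is 124.5·√1.038 = 126.8434 Hz.
f_beat = |126.8434 − 124.5| = 2.34 Hz.

2.34 Hz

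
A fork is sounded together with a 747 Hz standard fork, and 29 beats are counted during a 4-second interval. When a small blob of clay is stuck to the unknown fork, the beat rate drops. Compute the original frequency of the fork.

Beat frequency = 29/4 = 7.25 Hz.
|f − 747| = 7.25, so the fork was at either 739.75 Hz or 754.25 Hz.
Adding mass to a fork lowers its frequency; the adjustment lowers the fork's frequency.
The beat rate fell, so the adjustment moved the fork toward 747 Hz — it must have started above the reference.

754.25 Hz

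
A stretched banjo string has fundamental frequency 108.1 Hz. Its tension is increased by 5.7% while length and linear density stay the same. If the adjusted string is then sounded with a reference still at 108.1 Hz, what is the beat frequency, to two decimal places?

For a string, f ∝ √T, so the new frequency is 108.1·√1.057 = 111.1382 Hz.
f_beat = |111.1382 − 108.1| = 3.04 Hz.

3.04 Hz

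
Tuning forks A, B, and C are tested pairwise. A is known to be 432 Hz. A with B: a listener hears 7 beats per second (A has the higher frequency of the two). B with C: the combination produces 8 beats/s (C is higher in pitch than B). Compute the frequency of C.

B is below A, so f_B = 432 − 7 = 425 Hz.
C is above B, so f_C = 425 + 8 = 433 Hz.

433 Hz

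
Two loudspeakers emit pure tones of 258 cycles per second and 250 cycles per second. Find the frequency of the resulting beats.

8 Hz

f_beat = |f₁ − f₂|.
|258 − 250| = 8 Hz.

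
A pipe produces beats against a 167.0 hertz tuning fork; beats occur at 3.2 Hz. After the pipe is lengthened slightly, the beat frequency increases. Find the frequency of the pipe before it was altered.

|f − 167.0| = 3.2, so the pipe was at either 163.8 Hz or 170.2 Hz.
A longer pipe has a lower fundamental; the adjustment lowers the pipe's frequency.
The beat rate rose, so the adjustment moved the pipe further from 167.0 Hz — it was already below the reference.

163.8 Hz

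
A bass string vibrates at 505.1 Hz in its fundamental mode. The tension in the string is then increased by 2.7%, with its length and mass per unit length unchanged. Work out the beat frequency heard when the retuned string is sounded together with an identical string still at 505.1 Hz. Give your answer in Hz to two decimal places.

6.77 Hz

For a string, f ∝ √T, so the new frequency is 505.1·√1.027 = 511.8734 Hz.
f_beat = |511.8734 − 505.1| = 6.77 Hz.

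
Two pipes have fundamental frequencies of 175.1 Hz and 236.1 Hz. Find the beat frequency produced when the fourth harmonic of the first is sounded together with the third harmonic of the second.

Fourth harmonic of the first: 4·175.1 = 700.4 Hz.
Third harmonic of the second: 3·236.1 = 708.3 Hz.
f_beat = |700.4 − 708.3| = 7.9 Hz.

7.9 Hz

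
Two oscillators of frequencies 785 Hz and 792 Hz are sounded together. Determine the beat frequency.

Beats arise from superposition of two nearby frequencies; the beat rate is |f₁ − f₂|.
|785 − 792| = 7 Hz.

7 Hz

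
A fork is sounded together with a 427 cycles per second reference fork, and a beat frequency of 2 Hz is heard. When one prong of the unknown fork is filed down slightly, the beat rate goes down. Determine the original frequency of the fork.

|f − 427| = 2, so the fork was at either 425 Hz or 429 Hz.
Filing a prong removes mass and raises the fork's frequency; the adjustment raises the fork's frequency.
The beat rate fell, so the adjustment moved the fork toward 427 Hz — it must have started below the reference.

425 Hz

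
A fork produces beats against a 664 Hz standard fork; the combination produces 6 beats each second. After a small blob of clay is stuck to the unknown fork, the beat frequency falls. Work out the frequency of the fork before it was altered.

670 Hz

|f − 664| = 6, so the fork was at either 658 Hz or 670 Hz.
Adding mass to a fork lowers its frequency; the adjustment lowers the fork's frequency.
The beat rate fell, so the adjustment moved the fork toward 664 Hz — it must have started above the reference.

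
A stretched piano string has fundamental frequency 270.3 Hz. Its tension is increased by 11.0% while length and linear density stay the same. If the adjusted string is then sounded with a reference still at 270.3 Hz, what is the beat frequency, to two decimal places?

14.48 Hz

For a string, f ∝ √T, so the new frequency is 270.3·√1.110 = 284.7787 Hz.
f_beat = |284.7787 − 270.3| = 14.48 Hz.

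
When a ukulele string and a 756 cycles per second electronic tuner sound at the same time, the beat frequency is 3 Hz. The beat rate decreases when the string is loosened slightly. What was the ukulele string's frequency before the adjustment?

759 Hz

|f − 756| = 3, so the ukulele string was at either 753 Hz or 759 Hz.
Reducing tension lowers a string's frequency; the adjustment lowers the ukulele string's frequency.
The beat rate fell, so the adjustment moved the ukulele string toward 756 Hz — it must have started above the reference.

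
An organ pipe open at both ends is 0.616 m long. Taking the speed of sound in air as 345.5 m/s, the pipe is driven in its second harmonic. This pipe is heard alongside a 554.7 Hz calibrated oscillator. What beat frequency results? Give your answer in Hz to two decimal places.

Open pipe: f_n = n·v/(2L) = 2·345.5/(2·0.616) = 560.8766 Hz.
f_beat = |560.8766 − 554.7| = 6.18 Hz.

6.18 Hz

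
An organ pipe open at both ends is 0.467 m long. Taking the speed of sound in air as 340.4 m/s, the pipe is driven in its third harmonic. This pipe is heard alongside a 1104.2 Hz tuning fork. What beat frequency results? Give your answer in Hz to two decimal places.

Open pipe: f_n = n·v/(2L) = 3·340.4/(2·0.467) = 1093.3619 Hz.
f_beat = |1093.3619 − 1104.2| = 10.84 Hz.

10.84 Hz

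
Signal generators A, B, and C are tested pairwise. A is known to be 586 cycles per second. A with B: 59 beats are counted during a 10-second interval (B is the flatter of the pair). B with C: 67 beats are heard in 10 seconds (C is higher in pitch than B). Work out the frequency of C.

586.8 Hz

A–B: Beat frequency = 59/10 = 5.9 Hz.
B is below A, so f_B = 586 − 5.9 = 580.1 Hz.
B–C: Beat frequency = 67/10 = 6.7 Hz.
C is above B, so f_C = 580.1 + 6.7 = 586.8 Hz.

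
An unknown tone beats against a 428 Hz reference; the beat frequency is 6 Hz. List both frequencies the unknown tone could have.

|f − 428| = 6, so f = 428 ± 6.

422 Hz or 434 Hz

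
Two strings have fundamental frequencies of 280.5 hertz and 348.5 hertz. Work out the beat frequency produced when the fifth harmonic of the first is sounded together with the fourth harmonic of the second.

Fifth harmonic of the first: 5·280.5 = 1402.5 Hz.
Fourth harmonic of the second: 4·348.5 = 1394.0 Hz.
f_beat = |1402.5 − 1394.0| = 8.5 Hz.

8.5 Hz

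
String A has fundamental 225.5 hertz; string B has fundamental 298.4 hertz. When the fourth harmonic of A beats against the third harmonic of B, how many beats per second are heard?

6.8 Hz

Fourth harmonic of the first: 4·225.5 = 902.0 Hz.
Third harmonic of the second: 3·298.4 = 895.2 Hz.
f_beat = |902.0 − 895.2| = 6.8 Hz.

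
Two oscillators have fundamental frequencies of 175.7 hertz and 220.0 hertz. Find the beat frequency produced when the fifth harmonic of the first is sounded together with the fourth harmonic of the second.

1.5 Hz

Fifth harmonic of the first: 5·175.7 = 878.5 Hz.
Fourth harmonic of the second: 4·220.0 = 880.0 Hz.
f_beat = |878.5 − 880.0| = 1.5 Hz.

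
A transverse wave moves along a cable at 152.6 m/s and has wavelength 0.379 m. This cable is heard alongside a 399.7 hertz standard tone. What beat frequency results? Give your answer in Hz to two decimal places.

2.94 Hz

Source frequency f = v/λ = 152.6/0.379 = 402.6385 Hz.
f_beat = |402.6385 − 399.7| = 2.94 Hz.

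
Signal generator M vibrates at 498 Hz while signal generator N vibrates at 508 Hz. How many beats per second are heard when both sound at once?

10 Hz

f_beat = |f₁ − f₂|.
|498 − 508| = 10 Hz.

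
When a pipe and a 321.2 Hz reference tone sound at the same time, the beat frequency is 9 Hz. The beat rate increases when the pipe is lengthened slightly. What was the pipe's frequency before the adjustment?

312.2 Hz

|f − 321.2| = 9, so the pipe was at either 312.2 Hz or 330.2 Hz.
A longer pipe has a lower fundamental; the adjustment lowers the pipe's frequency.
The beat rate rose, so the adjustment moved the pipe further from 321.2 Hz — it was already below the reference.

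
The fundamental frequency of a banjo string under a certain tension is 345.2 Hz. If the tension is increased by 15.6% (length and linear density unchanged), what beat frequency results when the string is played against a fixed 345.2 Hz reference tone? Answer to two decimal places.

25.95 Hz

For a string, f ∝ √T, so the new frequency is 345.2·√1.156 = 371.1502 Hz.
f_beat = |371.1502 − 345.2| = 25.95 Hz.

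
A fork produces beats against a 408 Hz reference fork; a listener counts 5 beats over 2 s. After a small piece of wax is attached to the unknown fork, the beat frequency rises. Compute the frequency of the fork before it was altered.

Beat frequency = 5/2 = 2.5 Hz.
|f − 408| = 2.5, so the fork was at either 405.5 Hz or 410.5 Hz.
Loading a fork with wax lowers its frequency; the adjustment lowers the fork's frequency.
The beat rate rose, so the adjustment moved the fork further from 408 Hz — it was already below the reference.

405.5 Hz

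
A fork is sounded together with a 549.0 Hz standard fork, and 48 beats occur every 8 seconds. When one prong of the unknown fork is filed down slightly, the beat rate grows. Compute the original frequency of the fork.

Beat frequency = 48/8 = 6 Hz.
|f − 549.0| = 6, so the fork was at either 543 Hz or 555 Hz.
Filing a prong removes mass and raises the fork's frequency; the adjustment raises the fork's frequency.
The beat rate rose, so the adjustment moved the fork further from 549.0 Hz — it was already above the reference.

555 Hz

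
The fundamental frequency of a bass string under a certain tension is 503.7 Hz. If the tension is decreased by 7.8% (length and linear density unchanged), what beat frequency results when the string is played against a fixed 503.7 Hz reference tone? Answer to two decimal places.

For a string, f ∝ √T, so the new frequency is 503.7·√0.922 = 483.6569 Hz.
f_beat = |483.6569 − 503.7| = 20.04 Hz.

20.04 Hz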